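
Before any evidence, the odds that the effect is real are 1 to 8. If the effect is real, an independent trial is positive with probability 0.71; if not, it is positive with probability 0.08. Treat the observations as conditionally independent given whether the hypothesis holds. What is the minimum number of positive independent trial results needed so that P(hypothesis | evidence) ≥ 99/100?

4

Prior odds = 0.125.
Likelihood ratio of a positive = 0.71/0.08 = 8.875.
Target posterior odds = 0.99/0.01 = 99.
Require 8.875ⁿ ≥ 99 ÷ 0.125 = 792.
8.875³ = 357911/512 falls short of 792 but 8.875⁴ = 25411681/4096 reaches it, so n = 4.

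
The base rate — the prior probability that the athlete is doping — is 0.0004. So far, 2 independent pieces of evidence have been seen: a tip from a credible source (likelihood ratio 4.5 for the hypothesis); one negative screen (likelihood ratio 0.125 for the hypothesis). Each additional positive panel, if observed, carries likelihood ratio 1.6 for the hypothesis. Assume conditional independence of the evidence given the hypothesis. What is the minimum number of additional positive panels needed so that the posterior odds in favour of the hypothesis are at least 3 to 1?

21

Prior odds = 0.0004/0.9996 = 1/2499.
Combined Bayes factor of the evidence already in hand = 4.5 × 0.125 = 0.5625.
Odds after that evidence = (1/2499) × 0.5625 = 3/13328.
Target odds = 3.
Need 1.6ⁿ ≥ 3 ÷ (3/13328) = 13328.
1.6²⁰ ≈12089.3 falls short of 13328 but 1.6²¹ ≈19342.8 reaches it, so n = 21.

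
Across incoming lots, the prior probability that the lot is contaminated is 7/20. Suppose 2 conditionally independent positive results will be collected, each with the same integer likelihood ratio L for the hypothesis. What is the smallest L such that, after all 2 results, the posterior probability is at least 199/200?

20

Prior odds = 0.35/0.65 = 7/13.
Target odds = 0.995/0.005 = 199.
Need L² ≥ 199 ÷ (7/13) = 2587/7.
19² = 361 < 2587/7 ≤ 400 = 20², so L = 20.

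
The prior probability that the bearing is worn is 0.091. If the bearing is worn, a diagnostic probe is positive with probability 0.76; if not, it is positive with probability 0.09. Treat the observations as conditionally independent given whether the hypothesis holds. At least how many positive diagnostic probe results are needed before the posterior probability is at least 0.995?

Prior odds: 0.091 ÷ 0.909 = 91/909.
Likelihood ratio of a positive = 0.76/0.09 = 76/9.
Target odds: 0.995 ÷ 0.005 = 199.
Require (76/9)ⁿ ≥ 199 ÷ (91/909) = 180891/91.
(76/9)³ = 438976/729 falls short of 180891/91 but (76/9)⁴ = 33362176/6561 reaches it, so n = 4.

4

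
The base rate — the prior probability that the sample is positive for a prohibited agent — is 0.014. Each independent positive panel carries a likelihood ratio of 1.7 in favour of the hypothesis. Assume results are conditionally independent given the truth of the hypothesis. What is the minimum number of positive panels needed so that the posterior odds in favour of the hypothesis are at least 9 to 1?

Prior odds: 0.014 ÷ 0.986 = 7/493.
Likelihood ratio per positive panel = 1.7.
Target odds = 9.
Require 1.7ⁿ ≥ 9 ÷ (7/493) = 4437/7.
1.7¹² ≈582.622 falls short of 4437/7 but 1.7¹³ ≈990.458 reaches it, so n = 13.

13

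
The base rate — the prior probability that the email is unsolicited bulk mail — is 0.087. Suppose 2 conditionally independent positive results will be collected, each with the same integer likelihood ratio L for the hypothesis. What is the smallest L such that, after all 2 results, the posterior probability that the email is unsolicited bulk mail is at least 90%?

10

Prior odds = 0.087/0.913 = 87/913.
Target odds = 0.9/0.1 = 9.
Need L² ≥ 9 ÷ (87/913) = 2739/29.
9² = 81 < 2739/29 ≤ 100 = 10², so L = 10.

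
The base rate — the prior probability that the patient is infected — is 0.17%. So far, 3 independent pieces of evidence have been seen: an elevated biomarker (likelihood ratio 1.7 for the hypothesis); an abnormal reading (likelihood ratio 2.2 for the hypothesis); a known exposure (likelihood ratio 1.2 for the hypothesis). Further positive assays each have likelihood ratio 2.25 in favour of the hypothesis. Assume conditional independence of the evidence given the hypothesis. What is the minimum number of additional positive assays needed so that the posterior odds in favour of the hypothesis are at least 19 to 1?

10

Prior odds = 0.0017/0.9983 = 17/9983.
Combined Bayes factor of the evidence already in hand = 1.7 × 2.2 × 1.2 = 4.488.
Odds after that evidence = (17/9983) × 4.488 = 9537/1247875.
Target odds = 19.
Need 2.25ⁿ ≥ 19 ÷ (9537/1247875) = 23709625/9537.
2.25⁹ = 387420489/262144 falls short of 23709625/9537 but 2.25¹⁰ ≈3325.26 reaches it, so n = 10.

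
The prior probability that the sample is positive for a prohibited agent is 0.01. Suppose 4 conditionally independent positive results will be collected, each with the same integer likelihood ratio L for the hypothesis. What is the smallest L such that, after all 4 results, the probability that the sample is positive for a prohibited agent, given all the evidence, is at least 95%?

Prior odds = 0.01/0.99 = 1/99.
Target odds = 0.95/0.05 = 19.
Need L⁴ ≥ 19 ÷ (1/99) = 1881.
6⁴ = 1296 < 1881 ≤ 2401 = 7⁴, so L = 7.

7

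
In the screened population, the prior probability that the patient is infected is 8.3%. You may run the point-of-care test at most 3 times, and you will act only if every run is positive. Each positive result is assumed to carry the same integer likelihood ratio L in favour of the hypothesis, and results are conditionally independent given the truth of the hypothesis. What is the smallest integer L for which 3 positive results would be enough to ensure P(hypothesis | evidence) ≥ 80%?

Prior odds = 0.083/0.917 = 83/917.
Target odds = 0.8/0.2 = 4.
Need L³ ≥ 4 ÷ (83/917) = 3668/83.
3³ = 27 < 3668/83 ≤ 64 = 4³, so L = 4.

4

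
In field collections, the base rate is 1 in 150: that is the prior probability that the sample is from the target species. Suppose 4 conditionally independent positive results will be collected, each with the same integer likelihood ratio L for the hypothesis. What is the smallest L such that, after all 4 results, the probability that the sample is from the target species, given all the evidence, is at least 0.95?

Prior odds = (1/150)/(149/150) = 1/149.
Target odds = 0.95/0.05 = 19.
Need L⁴ ≥ 19 ÷ (1/149) = 2831.
7⁴ = 2401 < 2831 ≤ 4096 = 8⁴, so L = 8.

8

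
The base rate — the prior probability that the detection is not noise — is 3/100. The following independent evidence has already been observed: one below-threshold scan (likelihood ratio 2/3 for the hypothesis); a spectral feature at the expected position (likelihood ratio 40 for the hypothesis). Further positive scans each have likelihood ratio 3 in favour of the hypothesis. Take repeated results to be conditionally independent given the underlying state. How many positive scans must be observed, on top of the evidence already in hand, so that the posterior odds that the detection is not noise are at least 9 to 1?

Prior odds = 0.03/0.97 = 3/97.
Combined Bayes factor of the evidence already in hand = (2/3) × 40 = 80/3.
Odds after that evidence = (3/97) × 80/3 = 80/97.
Target odds = 9.
Need 3ⁿ ≥ 9 ÷ (80/97) = 10.9125.
3² = 9 falls short of 10.9125 but 3³ = 27 reaches it, so n = 3.

3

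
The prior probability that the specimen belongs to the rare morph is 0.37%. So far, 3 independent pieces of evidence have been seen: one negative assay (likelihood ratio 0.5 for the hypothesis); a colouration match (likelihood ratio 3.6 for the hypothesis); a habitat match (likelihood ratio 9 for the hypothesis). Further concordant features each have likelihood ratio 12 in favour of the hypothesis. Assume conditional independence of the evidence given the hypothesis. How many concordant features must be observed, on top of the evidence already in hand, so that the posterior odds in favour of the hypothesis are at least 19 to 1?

Prior odds = 0.0037/0.9963 = 37/9963.
Combined Bayes factor of the evidence already in hand = 0.5 × 3.6 × 9 = 16.2.
Odds after that evidence = (37/9963) × 16.2 = 37/615.
Target odds = 19.
Need 12ⁿ ≥ 19 ÷ (37/615) = 11685/37.
12² = 144 falls short of 11685/37 but 12³ = 1728 reaches it, so n = 3.

3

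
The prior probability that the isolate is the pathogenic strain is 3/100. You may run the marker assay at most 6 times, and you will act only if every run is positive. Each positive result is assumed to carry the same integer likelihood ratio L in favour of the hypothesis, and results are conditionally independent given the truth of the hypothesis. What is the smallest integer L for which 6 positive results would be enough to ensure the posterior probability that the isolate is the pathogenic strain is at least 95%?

Prior odds = 0.03/0.97 = 3/97.
Target odds = 0.95/0.05 = 19.
Need L⁶ ≥ 19 ÷ (3/97) = 1843/3.
2⁶ = 64 < 1843/3 ≤ 729 = 3⁶, so L = 3.

3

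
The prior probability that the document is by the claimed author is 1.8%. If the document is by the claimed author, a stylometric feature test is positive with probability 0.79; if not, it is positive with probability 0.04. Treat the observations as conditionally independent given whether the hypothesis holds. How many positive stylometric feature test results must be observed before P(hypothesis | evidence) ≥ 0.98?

Prior odds: 0.018 ÷ 0.982 = 9/491.
Likelihood ratio of a positive = 0.79/0.04 = 19.75.
Target odds: 0.98 ÷ 0.02 = 49.
Need (9/491) × 19.75ⁿ ≥ 49, i.e. 19.75ⁿ ≥ 24059/9.
19.75² = 390.0625 falls short of 24059/9 but 19.75³ = 7703.734375 reaches it, so n = 3.

3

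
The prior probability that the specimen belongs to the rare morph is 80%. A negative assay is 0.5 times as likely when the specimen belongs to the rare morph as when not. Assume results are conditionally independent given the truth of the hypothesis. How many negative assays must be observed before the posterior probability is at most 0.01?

Prior odds: 0.8 ÷ 0.2 = 4.
Likelihood ratio per negative assay = 0.5.
Target posterior odds = 0.01/0.99 = 1/99.
Need 4 × 0.5ⁿ ≤ 1/99, i.e. 0.5ⁿ ≤ 1/396.
0.5⁸ = 0.00390625 is still above 1/396 but 0.5⁹ = 0.001953125 is at or below it, so n = 9.

9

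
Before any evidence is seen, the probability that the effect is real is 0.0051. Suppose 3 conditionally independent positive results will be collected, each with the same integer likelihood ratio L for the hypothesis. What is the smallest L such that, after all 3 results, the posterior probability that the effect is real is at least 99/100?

Prior odds = 0.0051/0.9949 = 51/9949.
Target odds = 0.99/0.01 = 99.
Need L³ ≥ 99 ÷ (51/9949) = 328317/17.
26³ = 17576 < 328317/17 ≤ 19683 = 27³, so L = 27.

27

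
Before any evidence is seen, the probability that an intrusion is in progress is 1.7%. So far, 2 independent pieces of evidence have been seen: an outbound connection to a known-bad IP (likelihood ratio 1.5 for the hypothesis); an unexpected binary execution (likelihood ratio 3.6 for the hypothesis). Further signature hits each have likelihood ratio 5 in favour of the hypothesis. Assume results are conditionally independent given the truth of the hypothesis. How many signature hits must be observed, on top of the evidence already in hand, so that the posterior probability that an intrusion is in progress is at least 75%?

Prior odds = 0.017/0.983 = 17/983.
Combined Bayes factor of the evidence already in hand = 1.5 × 3.6 = 5.4.
Odds after that evidence = (17/983) × 5.4 = 459/4915.
Target odds = 0.75/0.25 = 3.
Need 5ⁿ ≥ 3 ÷ (459/4915) = 4915/153.
5² = 25 falls short of 4915/153 but 5³ = 125 reaches it, so n = 3.

3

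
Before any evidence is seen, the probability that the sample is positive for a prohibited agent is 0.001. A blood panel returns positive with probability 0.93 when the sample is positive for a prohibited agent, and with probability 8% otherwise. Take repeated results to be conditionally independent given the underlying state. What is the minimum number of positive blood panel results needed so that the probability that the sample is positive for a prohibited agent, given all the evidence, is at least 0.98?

5

Prior odds: 0.001 ÷ 0.999 = 1/999.
Likelihood ratio of a positive result = 0.93/0.08 = 11.625.
Target posterior odds = 0.98/0.02 = 49.
Need (1/999) × 11.625ⁿ ≥ 49, i.e. 11.625ⁿ ≥ 48951.
11.625⁴ = 74805201/4096 falls short of 48951 but 11.625⁵ ≈212307 reaches it, so n = 5.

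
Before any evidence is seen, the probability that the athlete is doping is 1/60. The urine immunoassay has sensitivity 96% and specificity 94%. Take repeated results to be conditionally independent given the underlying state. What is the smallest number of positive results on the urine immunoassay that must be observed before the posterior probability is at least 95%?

Prior odds: (1/60) ÷ (59/60) = 1/59.
False-positive rate = 1 − 0.94 = 0.06; likelihood ratio of a positive = 0.96/0.06 = 16.
Target posterior odds = 0.95/0.05 = 19.
Require 16ⁿ ≥ 19 ÷ (1/59) = 1121.
16² = 256 falls short of 1121 but 16³ = 4096 reaches it, so n = 3.

3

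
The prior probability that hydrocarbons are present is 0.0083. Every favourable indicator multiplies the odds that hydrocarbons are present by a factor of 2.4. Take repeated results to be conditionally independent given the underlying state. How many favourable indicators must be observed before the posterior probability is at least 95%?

Prior odds: 0.0083 ÷ 0.9917 = 83/9917.
Likelihood ratio per favourable indicator = 2.4.
Target posterior odds = 0.95/0.05 = 19.
Require 2.4ⁿ ≥ 19 ÷ (83/9917) = 188423/83.
2.4⁸ = 429981696/390625 falls short of 188423/83 but 2.4⁹ ≈2641.81 reaches it, so n = 9.

9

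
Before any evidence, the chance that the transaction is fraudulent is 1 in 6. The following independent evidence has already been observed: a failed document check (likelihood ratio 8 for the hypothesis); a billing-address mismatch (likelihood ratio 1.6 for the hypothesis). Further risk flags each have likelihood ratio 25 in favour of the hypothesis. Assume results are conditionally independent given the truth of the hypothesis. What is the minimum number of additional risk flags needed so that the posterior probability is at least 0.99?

2

Prior odds = (1/6)/(5/6) = 0.2.
Combined Bayes factor of the evidence already in hand = 8 × 1.6 = 12.8.
Odds after that evidence = 0.2 × 12.8 = 2.56.
Target odds = 0.99/0.01 = 99.
Need 25ⁿ ≥ 99 ÷ 2.56 = 38.671875.
25¹ = 25 falls short of 38.671875 but 25² = 625 reaches it, so n = 2.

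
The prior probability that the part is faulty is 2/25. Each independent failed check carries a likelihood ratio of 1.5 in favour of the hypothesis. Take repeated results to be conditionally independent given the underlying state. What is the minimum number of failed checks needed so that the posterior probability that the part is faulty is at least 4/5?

Prior odds: 0.08 ÷ 0.92 = 2/23.
Likelihood ratio per failed check = 1.5.
Target odds: 0.8 ÷ 0.2 = 4.
Need (2/23) × 1.5ⁿ ≥ 4, i.e. 1.5ⁿ ≥ 46.
1.5⁹ = 19683/512 falls short of 46 but 1.5¹⁰ = 59049/1024 reaches it, so n = 10.

10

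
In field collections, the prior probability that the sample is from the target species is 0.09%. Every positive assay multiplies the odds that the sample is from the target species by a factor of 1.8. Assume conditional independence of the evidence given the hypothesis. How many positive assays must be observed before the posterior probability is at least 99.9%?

24

Prior odds = 0.0009/0.9991 = 9/9991.
Likelihood ratio per positive assay = 1.8.
Target odds: 0.999 ÷ 0.001 = 999.
Need (9/9991) × 1.8ⁿ ≥ 999, i.e. 1.8ⁿ ≥ 1109001.
1.8²³ ≈743477 falls short of 1109001 but 1.8²⁴ ≈1.33826e+06 reaches it, so n = 24.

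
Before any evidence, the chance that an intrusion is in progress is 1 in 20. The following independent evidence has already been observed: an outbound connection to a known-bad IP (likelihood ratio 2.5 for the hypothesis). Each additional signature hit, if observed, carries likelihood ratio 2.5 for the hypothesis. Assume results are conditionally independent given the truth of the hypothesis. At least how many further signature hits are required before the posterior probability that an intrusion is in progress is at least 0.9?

5

Prior odds = 0.05/0.95 = 1/19.
Bayes factor of the evidence already in hand = 2.5.
Odds after that evidence = (1/19) × 2.5 = 5/38.
Target odds = 0.9/0.1 = 9.
Need 2.5ⁿ ≥ 9 ÷ (5/38) = 68.4.
2.5⁴ = 39.0625 falls short of 68.4 but 2.5⁵ = 97.65625 reaches it, so n = 5.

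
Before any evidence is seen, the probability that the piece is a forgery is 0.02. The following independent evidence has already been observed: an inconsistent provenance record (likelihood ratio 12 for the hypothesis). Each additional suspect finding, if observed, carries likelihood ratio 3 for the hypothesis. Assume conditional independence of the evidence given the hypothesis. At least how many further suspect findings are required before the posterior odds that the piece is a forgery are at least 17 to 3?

Prior odds = 0.02/0.98 = 1/49.
Bayes factor of the evidence already in hand = 12.
Odds after that evidence = (1/49) × 12 = 12/49.
Target odds = 17/3.
Need 3ⁿ ≥ 17/3 ÷ (12/49) = 833/36.
3² = 9 falls short of 833/36 but 3³ = 27 reaches it, so n = 3.

3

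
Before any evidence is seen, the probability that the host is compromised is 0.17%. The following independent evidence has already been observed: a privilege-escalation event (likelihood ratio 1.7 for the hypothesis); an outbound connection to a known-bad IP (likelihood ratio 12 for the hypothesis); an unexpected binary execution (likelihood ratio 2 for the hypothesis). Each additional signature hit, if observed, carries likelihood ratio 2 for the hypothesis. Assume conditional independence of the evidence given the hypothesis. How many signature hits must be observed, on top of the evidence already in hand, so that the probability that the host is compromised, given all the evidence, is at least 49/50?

10

Prior odds = 0.0017/0.9983 = 17/9983.
Combined Bayes factor of the evidence already in hand = 1.7 × 12 × 2 = 40.8.
Odds after that evidence = (17/9983) × 40.8 = 3468/49915.
Target odds = 0.98/0.02 = 49.
Need 2ⁿ ≥ 49 ÷ (3468/49915) = 2445835/3468.
2⁹ = 512 falls short of 2445835/3468 but 2¹⁰ = 1024 reaches it, so n = 10.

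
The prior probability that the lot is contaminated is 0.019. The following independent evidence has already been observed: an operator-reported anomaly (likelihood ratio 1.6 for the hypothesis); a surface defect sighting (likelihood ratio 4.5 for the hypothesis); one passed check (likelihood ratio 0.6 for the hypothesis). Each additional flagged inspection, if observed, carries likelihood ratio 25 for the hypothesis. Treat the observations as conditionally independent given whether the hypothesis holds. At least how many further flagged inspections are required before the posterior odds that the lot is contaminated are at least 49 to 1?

Prior odds = 0.019/0.981 = 19/981.
Combined Bayes factor of the evidence already in hand = 1.6 × 4.5 × 0.6 = 4.32.
Odds after that evidence = (19/981) × 4.32 = 228/2725.
Target odds = 49.
Need 25ⁿ ≥ 49 ÷ (228/2725) = 133525/228.
25¹ = 25 falls short of 133525/228 but 25² = 625 reaches it, so n = 2.

2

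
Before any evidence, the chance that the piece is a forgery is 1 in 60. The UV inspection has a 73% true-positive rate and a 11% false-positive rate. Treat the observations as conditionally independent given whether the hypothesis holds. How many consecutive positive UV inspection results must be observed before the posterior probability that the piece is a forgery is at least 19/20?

4

Prior odds = (1/60)/(59/60) = 1/59.
Likelihood ratio of a positive result = 0.73/0.11 = 73/11.
Target odds: 0.95 ÷ 0.05 = 19.
Require (73/11)ⁿ ≥ 19 ÷ (1/59) = 1121.
(73/11)³ = 389017/1331 falls short of 1121 but (73/11)⁴ = 28398241/14641 reaches it, so n = 4.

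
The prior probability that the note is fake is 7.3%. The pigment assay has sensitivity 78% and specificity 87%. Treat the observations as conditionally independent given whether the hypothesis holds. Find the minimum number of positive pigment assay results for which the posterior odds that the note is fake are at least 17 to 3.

Prior odds: 0.073 ÷ 0.927 = 73/927.
False-positive rate = 1 − 0.87 = 0.13; likelihood ratio of a positive = 0.78/0.13 = 6.
Target odds = 17/3.
Require 6ⁿ ≥ 17/3 ÷ (73/927) = 5253/73.
6² = 36 falls short of 5253/73 but 6³ = 216 reaches it, so n = 3.

3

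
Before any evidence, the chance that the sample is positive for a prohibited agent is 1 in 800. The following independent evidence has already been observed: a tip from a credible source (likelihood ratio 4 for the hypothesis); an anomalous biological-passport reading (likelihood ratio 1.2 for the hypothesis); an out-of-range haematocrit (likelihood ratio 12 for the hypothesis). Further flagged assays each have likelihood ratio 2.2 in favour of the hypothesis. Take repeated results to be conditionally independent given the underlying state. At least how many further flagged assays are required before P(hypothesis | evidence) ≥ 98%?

9

Prior odds = 0.00125/0.99875 = 1/799.
Combined Bayes factor of the evidence already in hand = 4 × 1.2 × 12 = 57.6.
Odds after that evidence = (1/799) × 57.6 = 288/3995.
Target odds = 0.98/0.02 = 49.
Need 2.2ⁿ ≥ 49 ÷ (288/3995) = 195755/288.
2.2⁸ = 214358881/390625 falls short of 195755/288 but 2.2⁹ ≈1207.27 reaches it, so n = 9.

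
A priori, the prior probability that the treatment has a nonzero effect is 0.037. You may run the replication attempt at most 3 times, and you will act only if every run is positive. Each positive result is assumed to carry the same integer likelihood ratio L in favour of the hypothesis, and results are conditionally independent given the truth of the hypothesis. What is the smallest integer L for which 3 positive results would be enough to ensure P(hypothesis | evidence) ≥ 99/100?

Prior odds = 0.037/0.963 = 37/963.
Target odds = 0.99/0.01 = 99.
Need L³ ≥ 99 ÷ (37/963) = 95337/37.
13³ = 2197 < 95337/37 ≤ 2744 = 14³, so L = 14.

14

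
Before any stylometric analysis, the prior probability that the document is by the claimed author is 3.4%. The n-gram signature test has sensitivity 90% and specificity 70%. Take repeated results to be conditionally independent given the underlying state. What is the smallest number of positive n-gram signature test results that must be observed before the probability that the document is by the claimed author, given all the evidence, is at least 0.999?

10

Prior odds: 0.034 ÷ 0.966 = 17/483.
False-positive rate = 1 − 0.7 = 0.3; likelihood ratio of a positive = 0.9/0.3 = 3.
Target odds: 0.999 ÷ 0.001 = 999.
Require 3ⁿ ≥ 999 ÷ (17/483) = 482517/17.
3⁹ = 19683 falls short of 482517/17 but 3¹⁰ = 59049 reaches it, so n = 10.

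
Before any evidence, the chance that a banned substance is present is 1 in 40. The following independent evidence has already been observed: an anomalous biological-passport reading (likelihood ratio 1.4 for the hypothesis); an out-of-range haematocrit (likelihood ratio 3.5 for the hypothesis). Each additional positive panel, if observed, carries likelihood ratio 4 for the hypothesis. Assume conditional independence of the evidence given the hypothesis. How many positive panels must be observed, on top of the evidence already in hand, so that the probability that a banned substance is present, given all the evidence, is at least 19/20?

Prior odds = 0.025/0.975 = 1/39.
Combined Bayes factor of the evidence already in hand = 1.4 × 3.5 = 4.9.
Odds after that evidence = (1/39) × 4.9 = 49/390.
Target odds = 0.95/0.05 = 19.
Need 4ⁿ ≥ 19 ÷ (49/390) = 7410/49.
4³ = 64 falls short of 7410/49 but 4⁴ = 256 reaches it, so n = 4.

4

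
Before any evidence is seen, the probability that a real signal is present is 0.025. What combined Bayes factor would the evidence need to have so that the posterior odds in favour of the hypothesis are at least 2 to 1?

78

Prior odds = 0.025/0.975 = 1/39.
Target odds = 2.
Required Bayes factor = 2 ÷ (1/39) = 78.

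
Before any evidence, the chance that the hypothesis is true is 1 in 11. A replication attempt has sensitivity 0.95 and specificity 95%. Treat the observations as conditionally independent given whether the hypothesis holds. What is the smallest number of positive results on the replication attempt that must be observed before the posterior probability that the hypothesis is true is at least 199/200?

3

Prior odds: (1/11) ÷ (10/11) = 0.1.
False-positive rate = 1 − 0.95 = 0.05; likelihood ratio of a positive = 0.95/0.05 = 19.
Target odds: 0.995 ÷ 0.005 = 199.
Need 0.1 × 19ⁿ ≥ 199, i.e. 19ⁿ ≥ 1990.
19² = 361 falls short of 1990 but 19³ = 6859 reaches it, so n = 3.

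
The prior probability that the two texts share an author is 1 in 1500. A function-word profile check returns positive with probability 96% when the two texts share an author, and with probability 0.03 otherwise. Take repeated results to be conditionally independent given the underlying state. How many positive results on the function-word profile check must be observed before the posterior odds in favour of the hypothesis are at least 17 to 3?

3

Prior odds: (1/1500) ÷ (1499/1500) = 1/1499.
Likelihood ratio of a positive result = 0.96/0.03 = 32.
Target odds = 17/3.
Require 32ⁿ ≥ 17/3 ÷ (1/1499) = 25483/3.
32² = 1024 falls short of 25483/3 but 32³ = 32768 reaches it, so n = 3.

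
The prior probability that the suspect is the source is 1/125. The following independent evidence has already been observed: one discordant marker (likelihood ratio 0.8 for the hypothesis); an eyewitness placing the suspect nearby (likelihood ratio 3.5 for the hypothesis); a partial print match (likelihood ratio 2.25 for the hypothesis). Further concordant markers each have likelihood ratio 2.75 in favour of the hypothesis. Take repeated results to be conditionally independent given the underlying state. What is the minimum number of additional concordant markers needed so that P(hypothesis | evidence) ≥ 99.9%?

Prior odds = 0.008/0.992 = 1/124.
Combined Bayes factor of the evidence already in hand = 0.8 × 3.5 × 2.25 = 6.3.
Odds after that evidence = (1/124) × 6.3 = 63/1240.
Target odds = 0.999/0.001 = 999.
Need 2.75ⁿ ≥ 999 ÷ (63/1240) = 137640/7.
2.75⁹ ≈8994.86 falls short of 137640/7 but 2.75¹⁰ ≈24735.9 reaches it, so n = 10.

10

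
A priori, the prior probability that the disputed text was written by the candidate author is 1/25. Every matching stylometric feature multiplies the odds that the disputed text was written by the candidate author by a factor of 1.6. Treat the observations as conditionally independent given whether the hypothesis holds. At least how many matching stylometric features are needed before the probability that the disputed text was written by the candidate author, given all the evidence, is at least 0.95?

Prior odds: 0.04 ÷ 0.96 = 1/24.
Likelihood ratio per matching stylometric feature = 1.6.
Target posterior odds = 0.95/0.05 = 19.
Need (1/24) × 1.6ⁿ ≥ 19, i.e. 1.6ⁿ ≥ 456.
1.6¹³ ≈450.36 falls short of 456 but 1.6¹⁴ ≈720.576 reaches it, so n = 14.

14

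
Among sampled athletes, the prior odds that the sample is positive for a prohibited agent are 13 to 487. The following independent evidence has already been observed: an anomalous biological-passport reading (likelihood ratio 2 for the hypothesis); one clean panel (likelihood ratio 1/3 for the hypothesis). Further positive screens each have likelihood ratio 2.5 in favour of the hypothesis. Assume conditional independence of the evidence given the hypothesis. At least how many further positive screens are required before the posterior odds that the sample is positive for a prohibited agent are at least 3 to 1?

6

Prior odds = 13/487.
Combined Bayes factor of the evidence already in hand = 2 × (1/3) = 2/3.
Odds after that evidence = (13/487) × 2/3 = 26/1461.
Target odds = 3.
Need 2.5ⁿ ≥ 3 ÷ (26/1461) = 4383/26.
2.5⁵ = 97.65625 falls short of 4383/26 but 2.5⁶ = 244.140625 reaches it, so n = 6.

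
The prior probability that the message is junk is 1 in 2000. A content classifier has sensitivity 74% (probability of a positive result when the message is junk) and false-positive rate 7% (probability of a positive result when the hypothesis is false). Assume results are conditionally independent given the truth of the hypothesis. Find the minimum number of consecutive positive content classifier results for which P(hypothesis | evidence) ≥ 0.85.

4

Prior odds = 0.0005/0.9995 = 1/1999.
Likelihood ratio of a positive result = 0.74/0.07 = 74/7.
Target posterior odds = 0.85/0.15 = 17/3.
Need (1/1999) × (74/7)ⁿ ≥ 17/3, i.e. (74/7)ⁿ ≥ 33983/3.
(74/7)³ = 405224/343 falls short of 33983/3 but (74/7)⁴ = 29986576/2401 reaches it, so n = 4.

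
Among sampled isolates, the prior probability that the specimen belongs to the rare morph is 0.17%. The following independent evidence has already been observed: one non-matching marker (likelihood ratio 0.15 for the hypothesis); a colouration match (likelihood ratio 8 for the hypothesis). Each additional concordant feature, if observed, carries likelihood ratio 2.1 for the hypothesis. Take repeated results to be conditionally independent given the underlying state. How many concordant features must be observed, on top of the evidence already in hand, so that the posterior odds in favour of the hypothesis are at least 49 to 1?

14

Prior odds = 0.0017/0.9983 = 17/9983.
Combined Bayes factor of the evidence already in hand = 0.15 × 8 = 1.2.
Odds after that evidence = (17/9983) × 1.2 = 102/49915.
Target odds = 49.
Need 2.1ⁿ ≥ 49 ÷ (102/49915) = 2445835/102.
2.1¹³ ≈15447.2 falls short of 2445835/102 but 2.1¹⁴ ≈32439.2 reaches it, so n = 14.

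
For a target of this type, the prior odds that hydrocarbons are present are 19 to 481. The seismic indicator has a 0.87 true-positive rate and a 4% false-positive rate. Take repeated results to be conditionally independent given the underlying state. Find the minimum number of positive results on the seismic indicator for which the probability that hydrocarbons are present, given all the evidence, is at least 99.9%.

Prior odds = 19/481.
Likelihood ratio of a positive result = 0.87/0.04 = 21.75.
Target posterior odds = 0.999/0.001 = 999.
Need (19/481) × 21.75ⁿ ≥ 999, i.e. 21.75ⁿ ≥ 480519/19.
21.75³ = 658503/64 falls short of 480519/19 but 21.75⁴ = 57289761/256 reaches it, so n = 4.

4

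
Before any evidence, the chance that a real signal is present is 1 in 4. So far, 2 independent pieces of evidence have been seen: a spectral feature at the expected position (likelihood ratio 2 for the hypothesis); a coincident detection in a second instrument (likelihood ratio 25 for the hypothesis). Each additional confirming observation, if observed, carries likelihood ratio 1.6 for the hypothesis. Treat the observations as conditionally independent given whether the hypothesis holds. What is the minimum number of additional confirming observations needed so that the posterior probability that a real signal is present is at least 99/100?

4

Prior odds = 0.25/0.75 = 1/3.
Combined Bayes factor of the evidence already in hand = 2 × 25 = 50.
Odds after that evidence = (1/3) × 50 = 50/3.
Target odds = 0.99/0.01 = 99.
Need 1.6ⁿ ≥ 99 ÷ (50/3) = 5.94.
1.6³ = 4.096 falls short of 5.94 but 1.6⁴ = 6.5536 reaches it, so n = 4.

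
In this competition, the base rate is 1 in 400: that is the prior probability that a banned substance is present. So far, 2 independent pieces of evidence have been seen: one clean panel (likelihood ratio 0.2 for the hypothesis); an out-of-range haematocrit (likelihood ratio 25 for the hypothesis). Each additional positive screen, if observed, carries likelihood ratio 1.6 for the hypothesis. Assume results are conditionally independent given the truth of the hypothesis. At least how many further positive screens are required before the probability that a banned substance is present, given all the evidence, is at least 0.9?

14

Prior odds = 0.0025/0.9975 = 1/399.
Combined Bayes factor of the evidence already in hand = 0.2 × 25 = 5.
Odds after that evidence = (1/399) × 5 = 5/399.
Target odds = 0.9/0.1 = 9.
Need 1.6ⁿ ≥ 9 ÷ (5/399) = 718.2.
1.6¹³ ≈450.36 falls short of 718.2 but 1.6¹⁴ ≈720.576 reaches it, so n = 14.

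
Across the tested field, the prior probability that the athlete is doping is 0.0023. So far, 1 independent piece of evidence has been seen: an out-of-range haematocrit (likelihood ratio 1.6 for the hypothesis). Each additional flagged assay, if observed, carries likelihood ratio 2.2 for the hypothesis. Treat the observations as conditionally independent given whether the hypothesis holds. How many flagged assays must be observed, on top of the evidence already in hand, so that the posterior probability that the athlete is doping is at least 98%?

Prior odds = 0.0023/0.9977 = 23/9977.
Bayes factor of the evidence already in hand = 1.6.
Odds after that evidence = (23/9977) × 1.6 = 184/49885.
Target odds = 0.98/0.02 = 49.
Need 2.2ⁿ ≥ 49 ÷ (184/49885) = 2444365/184.
2.2¹² ≈12855 falls short of 2444365/184 but 2.2¹³ ≈28281 reaches it, so n = 13.

13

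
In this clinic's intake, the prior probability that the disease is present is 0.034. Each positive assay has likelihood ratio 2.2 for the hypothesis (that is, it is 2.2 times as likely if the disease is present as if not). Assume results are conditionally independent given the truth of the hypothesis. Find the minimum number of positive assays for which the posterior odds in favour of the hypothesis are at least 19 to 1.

Prior odds = 0.034/0.966 = 17/483.
Likelihood ratio per positive assay = 2.2.
Target odds = 19.
Need (17/483) × 2.2ⁿ ≥ 19, i.e. 2.2ⁿ ≥ 9177/17.
2.2⁷ = 19487171/78125 falls short of 9177/17 but 2.2⁸ = 214358881/390625 reaches it, so n = 8.

8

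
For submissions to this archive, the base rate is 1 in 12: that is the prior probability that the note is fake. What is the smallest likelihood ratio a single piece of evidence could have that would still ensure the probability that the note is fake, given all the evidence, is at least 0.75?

33

Prior odds = (1/12)/(11/12) = 1/11.
Target odds = 0.75/0.25 = 3.
Required Bayes factor = 3 ÷ (1/11) = 33.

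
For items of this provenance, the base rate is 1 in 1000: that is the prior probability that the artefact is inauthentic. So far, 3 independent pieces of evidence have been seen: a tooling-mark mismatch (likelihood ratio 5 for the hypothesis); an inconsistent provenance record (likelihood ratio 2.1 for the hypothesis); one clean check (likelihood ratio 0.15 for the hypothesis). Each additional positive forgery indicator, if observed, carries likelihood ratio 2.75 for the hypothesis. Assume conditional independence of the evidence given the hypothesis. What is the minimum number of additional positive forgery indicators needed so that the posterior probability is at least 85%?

9

Prior odds = 0.001/0.999 = 1/999.
Combined Bayes factor of the evidence already in hand = 5 × 2.1 × 0.15 = 1.575.
Odds after that evidence = (1/999) × 1.575 = 7/4440.
Target odds = 0.85/0.15 = 17/3.
Need 2.75ⁿ ≥ 17/3 ÷ (7/4440) = 25160/7.
2.75⁸ = 214358881/65536 falls short of 25160/7 but 2.75⁹ ≈8994.86 reaches it, so n = 9.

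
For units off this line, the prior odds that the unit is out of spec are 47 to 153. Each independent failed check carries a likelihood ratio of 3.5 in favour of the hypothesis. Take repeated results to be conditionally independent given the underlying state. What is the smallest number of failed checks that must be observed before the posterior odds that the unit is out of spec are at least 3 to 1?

2

Prior odds = 47/153.
Likelihood ratio per failed check = 3.5.
Target odds = 3.
Require 3.5ⁿ ≥ 3 ÷ (47/153) = 459/47.
3.5¹ = 3.5 falls short of 459/47 but 3.5² = 12.25 reaches it, so n = 2.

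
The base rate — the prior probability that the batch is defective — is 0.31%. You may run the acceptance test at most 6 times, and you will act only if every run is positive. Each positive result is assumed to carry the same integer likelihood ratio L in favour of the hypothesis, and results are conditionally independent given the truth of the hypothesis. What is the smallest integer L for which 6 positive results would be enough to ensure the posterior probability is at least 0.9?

4

Prior odds = 0.0031/0.9969 = 31/9969.
Target odds = 0.9/0.1 = 9.
Need L⁶ ≥ 9 ÷ (31/9969) = 89721/31.
3⁶ = 729 < 89721/31 ≤ 4096 = 4⁶, so L = 4.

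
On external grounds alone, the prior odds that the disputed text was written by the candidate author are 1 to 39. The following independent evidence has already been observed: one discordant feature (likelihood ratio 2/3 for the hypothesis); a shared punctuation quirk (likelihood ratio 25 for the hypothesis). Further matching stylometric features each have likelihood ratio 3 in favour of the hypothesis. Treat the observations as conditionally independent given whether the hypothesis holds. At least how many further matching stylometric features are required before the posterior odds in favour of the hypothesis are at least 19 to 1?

Prior odds = 1/39.
Combined Bayes factor of the evidence already in hand = (2/3) × 25 = 50/3.
Odds after that evidence = (1/39) × 50/3 = 50/117.
Target odds = 19.
Need 3ⁿ ≥ 19 ÷ (50/117) = 44.46.
3³ = 27 falls short of 44.46 but 3⁴ = 81 reaches it, so n = 4.

4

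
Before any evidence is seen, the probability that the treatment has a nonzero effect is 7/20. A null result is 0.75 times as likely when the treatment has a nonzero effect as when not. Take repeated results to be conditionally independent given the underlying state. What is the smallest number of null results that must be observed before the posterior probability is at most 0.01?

Prior odds = 0.35/0.65 = 7/13.
Likelihood ratio per null result = 0.75.
Target posterior odds = 0.01/0.99 = 1/99.
Need (7/13) × 0.75ⁿ ≤ 1/99, i.e. 0.75ⁿ ≤ 13/693.
0.75¹³ = 1594323/67108864 is still above 13/693 but 0.75¹⁴ = 4782969/268435456 is at or below it, so n = 14.

14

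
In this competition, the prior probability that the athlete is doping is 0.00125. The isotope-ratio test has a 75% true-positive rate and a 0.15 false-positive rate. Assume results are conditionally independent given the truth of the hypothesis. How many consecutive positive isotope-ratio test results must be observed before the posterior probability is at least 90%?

Prior odds: 0.00125 ÷ 0.99875 = 1/799.
Likelihood ratio of a positive result = 0.75/0.15 = 5.
Target posterior odds = 0.9/0.1 = 9.
Need (1/799) × 5ⁿ ≥ 9, i.e. 5ⁿ ≥ 7191.
5⁵ = 3125 falls short of 7191 but 5⁶ = 15625 reaches it, so n = 6.

6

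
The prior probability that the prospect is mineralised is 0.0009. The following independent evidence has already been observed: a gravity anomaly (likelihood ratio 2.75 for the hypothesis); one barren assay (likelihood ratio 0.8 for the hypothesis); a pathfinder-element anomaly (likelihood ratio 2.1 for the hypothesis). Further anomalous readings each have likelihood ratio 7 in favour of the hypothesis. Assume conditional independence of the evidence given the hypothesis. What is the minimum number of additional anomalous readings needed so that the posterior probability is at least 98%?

Prior odds = 0.0009/0.9991 = 9/9991.
Combined Bayes factor of the evidence already in hand = 2.75 × 0.8 × 2.1 = 4.62.
Odds after that evidence = (9/9991) × 4.62 = 2079/499550.
Target odds = 0.98/0.02 = 49.
Need 7ⁿ ≥ 49 ÷ (2079/499550) = 3496850/297.
7⁴ = 2401 falls short of 3496850/297 but 7⁵ = 16807 reaches it, so n = 5.

5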